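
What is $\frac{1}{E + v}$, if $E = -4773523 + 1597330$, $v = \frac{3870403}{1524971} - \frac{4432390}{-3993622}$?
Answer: $- \frac{3045078867481}{9671747075244689655} \approx -3.1484 \cdot 10^{-7}$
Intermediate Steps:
$v = \frac{11108096390178}{3045078867481}$ ($v = 3870403 \cdot \frac{1}{1524971} - - \frac{2216195}{1996811} = \frac{3870403}{1524971} + \frac{2216195}{1996811} = \frac{11108096390178}{3045078867481} \approx 3.6479$)
$E = -3176193$
$\frac{1}{E + v} = \frac{1}{-3176193 + \frac{11108096390178}{3045078867481}} = \frac{1}{- \frac{9671747075244689655}{3045078867481}} = - \frac{3045078867481}{9671747075244689655}$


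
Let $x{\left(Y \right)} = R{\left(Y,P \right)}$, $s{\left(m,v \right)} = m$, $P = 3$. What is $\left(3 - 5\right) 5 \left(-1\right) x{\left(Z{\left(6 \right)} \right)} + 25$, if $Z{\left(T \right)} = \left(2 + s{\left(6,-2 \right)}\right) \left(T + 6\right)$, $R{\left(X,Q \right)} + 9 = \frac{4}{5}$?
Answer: $-57$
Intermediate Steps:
$R{\left(X,Q \right)} = - \frac{41}{5}$ ($R{\left(X,Q \right)} = -9 + \frac{4}{5} = - \frac{41}{5}$)
$Z{\left(T \right)} = 48 + 8 T$ ($Z{\left(T \right)} = \left(2 + 6\right) \left(T + 6\right) = 8 \left(6 + T\right) = 48 + 8 T$)
$x{\left(Y \right)} = - \frac{41}{5}$
$\left(3 - 5\right) 5 \left(-1\right) x{\left(Z{\left(6 \right)} \right)} + 25 = \left(3 - 5\right) 5 \left(-1\right) \left(- \frac{41}{5}\right) + 25 = \left(-2\right) 5 \left(-1\right) \left(- \frac{41}{5}\right) + 25 = \left(-10\right) \left(-1\right) \left(- \frac{41}{5}\right) + 25 = 10 \left(- \frac{41}{5}\right) + 25 = -82 + 25 = -57$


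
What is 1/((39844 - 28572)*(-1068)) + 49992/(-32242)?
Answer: -300914262137/194072594016 ≈ -1.5505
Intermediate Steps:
1/((39844 - 28572)*(-1068)) + 49992/(-32242) = -1/1068/11272 + 49992*(-1/32242) = (1/11272)*(-1/1068) - 24996/16121 = -1/12038496 - 24996/16121 = -300914262137/194072594016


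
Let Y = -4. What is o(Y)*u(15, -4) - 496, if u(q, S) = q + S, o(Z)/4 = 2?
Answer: -408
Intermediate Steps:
o(Z) = 8 (o(Z) = 4*2 = 8)
u(q, S) = S + q
o(Y)*u(15, -4) - 496 = 8*(-4 + 15) - 496 = 8*11 - 496 = 88 - 496 = -408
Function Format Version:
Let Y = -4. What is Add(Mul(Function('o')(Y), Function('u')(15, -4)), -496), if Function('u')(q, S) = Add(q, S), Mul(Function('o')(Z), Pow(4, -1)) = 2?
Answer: -408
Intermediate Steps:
Function('o')(Z) = 8 (Function('o')(Z) = Mul(4, 2) = 8)
Function('u')(q, S) = Add(S, q)
Add(Mul(Function('o')(Y), Function('u')(15, -4)), -496) = Add(Mul(8, Add(-4, 15)), -496) = Add(Mul(8, 11), -496) = Add(88, -496) = -408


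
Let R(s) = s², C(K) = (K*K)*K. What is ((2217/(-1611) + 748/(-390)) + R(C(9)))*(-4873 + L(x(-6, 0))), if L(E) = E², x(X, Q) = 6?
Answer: -29908514273596/11635 ≈ -2.5706e+9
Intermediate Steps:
C(K) = K³ (C(K) = K²*K = K³)
((2217/(-1611) + 748/(-390)) + R(C(9)))*(-4873 + L(x(-6, 0))) = ((2217/(-1611) + 748/(-390)) + (9³)²)*(-4873 + 6²) = ((2217*(-1/1611) + 748*(-1/390)) + 729²)*(-4873 + 36) = ((-739/537 - 374/195) + 531441)*(-4837) = (-38327/11635 + 531441)*(-4837) = (6183277708/11635)*(-4837) = -29908514273596/11635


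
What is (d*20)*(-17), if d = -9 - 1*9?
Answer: 6120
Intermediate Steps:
d = -18 (d = -9 - 9 = -18)
(d*20)*(-17) = -18*20*(-17) = -360*(-17) = 6120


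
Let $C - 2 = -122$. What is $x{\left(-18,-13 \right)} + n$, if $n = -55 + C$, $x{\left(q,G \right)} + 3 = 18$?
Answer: $-160$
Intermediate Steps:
$C = -120$ ($C = 2 - 122 = -120$)
$x{\left(q,G \right)} = 15$ ($x{\left(q,G \right)} = -3 + 18 = 15$)
$n = -175$ ($n = -55 - 120 = -175$)
$x{\left(-18,-13 \right)} + n = 15 - 175 = -160$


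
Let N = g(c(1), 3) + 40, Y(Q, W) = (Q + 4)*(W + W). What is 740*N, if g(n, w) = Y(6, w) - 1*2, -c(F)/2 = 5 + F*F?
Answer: 72520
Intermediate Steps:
c(F) = -10 - 2*F² (c(F) = -2*(5 + F*F) = -2*(5 + F²) = -10 - 2*F²)
Y(Q, W) = 2*W*(4 + Q) (Y(Q, W) = (4 + Q)*(2*W) = 2*W*(4 + Q))
g(n, w) = -2 + 20*w (g(n, w) = 2*w*(4 + 6) - 1*2 = 2*w*10 - 2 = 20*w - 2 = -2 + 20*w)
N = 98 (N = (-2 + 20*3) + 40 = (-2 + 60) + 40 = 58 + 40 = 98)
740*N = 740*98 = 72520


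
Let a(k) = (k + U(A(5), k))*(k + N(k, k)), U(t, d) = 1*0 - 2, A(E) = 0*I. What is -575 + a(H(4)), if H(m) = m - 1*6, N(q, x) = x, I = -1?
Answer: -559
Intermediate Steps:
A(E) = 0 (A(E) = 0*(-1) = 0)
H(m) = -6 + m (H(m) = m - 6 = -6 + m)
U(t, d) = -2 (U(t, d) = 0 - 2 = -2)
a(k) = 2*k*(-2 + k) (a(k) = (k - 2)*(k + k) = (-2 + k)*(2*k) = 2*k*(-2 + k))
-575 + a(H(4)) = -575 + 2*(-6 + 4)*(-2 + (-6 + 4)) = -575 + 2*(-2)*(-2 - 2) = -575 + 2*(-2)*(-4) = -575 + 16 = -559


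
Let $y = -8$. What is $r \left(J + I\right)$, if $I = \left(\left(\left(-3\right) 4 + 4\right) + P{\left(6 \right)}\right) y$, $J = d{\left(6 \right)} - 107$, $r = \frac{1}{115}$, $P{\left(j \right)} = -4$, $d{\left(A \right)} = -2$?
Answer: $- \frac{13}{115} \approx -0.11304$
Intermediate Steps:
$r = \frac{1}{115} \approx 0.0086956$
$J = -109$ ($J = -2 - 107 = -109$)
$I = 96$ ($I = \left(\left(\left(-3\right) 4 + 4\right) - 4\right) \left(-8\right) = \left(\left(-12 + 4\right) - 4\right) \left(-8\right) = \left(-8 - 4\right) \left(-8\right) = \left(-12\right) \left(-8\right) = 96$)
$r \left(J + I\right) = \frac{-109 + 96}{115} = \frac{1}{115} \left(-13\right) = - \frac{13}{115}$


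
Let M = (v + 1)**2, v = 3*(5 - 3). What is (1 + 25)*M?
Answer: 1274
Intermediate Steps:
v = 6 (v = 3*2 = 6)
M = 49 (M = (6 + 1)**2 = 7**2 = 49)
(1 + 25)*M = (1 + 25)*49 = 26*49 = 1274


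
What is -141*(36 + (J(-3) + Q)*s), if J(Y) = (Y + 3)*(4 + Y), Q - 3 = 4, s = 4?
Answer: -9024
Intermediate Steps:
Q = 7 (Q = 3 + 4 = 7)
J(Y) = (3 + Y)*(4 + Y)
-141*(36 + (J(-3) + Q)*s) = -141*(36 + ((12 + (-3)² + 7*(-3)) + 7)*4) = -141*(36 + ((12 + 9 - 21) + 7)*4) = -141*(36 + (0 + 7)*4) = -141*(36 + 7*4) = -141*(36 + 28) = -141*64 = -9024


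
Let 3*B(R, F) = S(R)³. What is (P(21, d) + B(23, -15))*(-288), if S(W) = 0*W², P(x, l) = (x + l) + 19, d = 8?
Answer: -13824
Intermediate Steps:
P(x, l) = 19 + l + x (P(x, l) = (l + x) + 19 = 19 + l + x)
S(W) = 0
B(R, F) = 0 (B(R, F) = (⅓)*0³ = (⅓)*0 = 0)
(P(21, d) + B(23, -15))*(-288) = ((19 + 8 + 21) + 0)*(-288) = (48 + 0)*(-288) = 48*(-288) = -13824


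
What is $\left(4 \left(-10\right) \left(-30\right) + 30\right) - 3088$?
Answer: $-1858$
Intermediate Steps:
$\left(4 \left(-10\right) \left(-30\right) + 30\right) - 3088 = \left(\left(-40\right) \left(-30\right) + 30\right) - 3088 = \left(1200 + 30\right) - 3088 = 1230 - 3088 = -1858$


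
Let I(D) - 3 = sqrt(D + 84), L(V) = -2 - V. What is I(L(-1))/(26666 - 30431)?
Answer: -1/1255 - sqrt(83)/3765 ≈ -0.0032166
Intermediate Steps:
I(D) = 3 + sqrt(84 + D) (I(D) = 3 + sqrt(D + 84) = 3 + sqrt(84 + D))
I(L(-1))/(26666 - 30431) = (3 + sqrt(84 + (-2 - 1*(-1))))/(26666 - 30431) = (3 + sqrt(84 + (-2 + 1)))/(-3765) = (3 + sqrt(84 - 1))*(-1/3765) = (3 + sqrt(83))*(-1/3765) = -1/1255 - sqrt(83)/3765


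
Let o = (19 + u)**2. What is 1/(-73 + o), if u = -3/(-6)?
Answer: 4/1229 ≈ 0.0032547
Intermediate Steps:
u = 1/2 (u = -3*(-1/6) = 1/2 ≈ 0.50000)
o = 1521/4 (o = (19 + 1/2)**2 = (39/2)**2 = 1521/4 ≈ 380.25)
1/(-73 + o) = 1/(-73 + 1521/4) = 1/(1229/4) = 4/1229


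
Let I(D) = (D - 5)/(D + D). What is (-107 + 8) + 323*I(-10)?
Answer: 573/4 ≈ 143.25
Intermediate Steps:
I(D) = (-5 + D)/(2*D) (I(D) = (-5 + D)/((2*D)) = (-5 + D)*(1/(2*D)) = (-5 + D)/(2*D))
(-107 + 8) + 323*I(-10) = (-107 + 8) + 323*((½)*(-5 - 10)/(-10)) = -99 + 323*((½)*(-⅒)*(-15)) = -99 + 323*(¾) = -99 + 969/4 = 573/4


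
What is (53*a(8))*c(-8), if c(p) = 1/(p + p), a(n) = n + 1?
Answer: -477/16 ≈ -29.813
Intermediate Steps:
a(n) = 1 + n
c(p) = 1/(2*p)
(53*a(8))*c(-8) = (53*(1 + 8))*((½)/(-8)) = (53*9)*((½)*(-⅛)) = 477*(-1/16) = -477/16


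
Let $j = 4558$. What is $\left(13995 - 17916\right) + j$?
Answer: $637$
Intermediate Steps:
$\left(13995 - 17916\right) + j = \left(13995 - 17916\right) + 4558 = -3921 + 4558 = 637$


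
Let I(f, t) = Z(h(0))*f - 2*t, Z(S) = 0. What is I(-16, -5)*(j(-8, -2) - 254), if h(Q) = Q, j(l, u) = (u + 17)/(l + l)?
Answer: -20395/8 ≈ -2549.4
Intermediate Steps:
j(l, u) = (17 + u)/(2*l) (j(l, u) = (17 + u)/((2*l)) = (17 + u)*(1/(2*l)) = (17 + u)/(2*l))
I(f, t) = -2*t (I(f, t) = 0*f - 2*t = 0 - 2*t = -2*t)
I(-16, -5)*(j(-8, -2) - 254) = (-2*(-5))*((½)*(17 - 2)/(-8) - 254) = 10*((½)*(-⅛)*15 - 254) = 10*(-15/16 - 254) = 10*(-4079/16) = -20395/8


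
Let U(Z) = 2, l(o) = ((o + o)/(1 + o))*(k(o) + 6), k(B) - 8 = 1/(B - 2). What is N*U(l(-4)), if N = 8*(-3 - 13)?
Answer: -256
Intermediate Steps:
k(B) = 8 + 1/(-2 + B) (k(B) = 8 + 1/(B - 2) = 8 + 1/(-2 + B))
l(o) = 2*o*(6 + (-15 + 8*o)/(-2 + o))/(1 + o) (l(o) = ((o + o)/(1 + o))*((-15 + 8*o)/(-2 + o) + 6) = ((2*o)/(1 + o))*(6 + (-15 + 8*o)/(-2 + o)) = (2*o/(1 + o))*(6 + (-15 + 8*o)/(-2 + o)) = 2*o*(6 + (-15 + 8*o)/(-2 + o))/(1 + o))
N = -128 (N = 8*(-16) = -128)
N*U(l(-4)) = -128*2 = -256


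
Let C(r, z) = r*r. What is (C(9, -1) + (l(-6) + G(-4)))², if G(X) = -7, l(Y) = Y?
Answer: 4624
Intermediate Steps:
C(r, z) = r²
(C(9, -1) + (l(-6) + G(-4)))² = (9² + (-6 - 7))² = (81 - 13)² = 68² = 4624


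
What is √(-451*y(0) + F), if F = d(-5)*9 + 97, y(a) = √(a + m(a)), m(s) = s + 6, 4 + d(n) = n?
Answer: √(16 - 451*√6) ≈ 32.996*I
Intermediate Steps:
d(n) = -4 + n
m(s) = 6 + s
y(a) = √(6 + 2*a) (y(a) = √(a + (6 + a)) = √(6 + 2*a))
F = 16 (F = (-4 - 5)*9 + 97 = -9*9 + 97 = -81 + 97 = 16)
√(-451*y(0) + F) = √(-451*√(6 + 2*0) + 16) = √(-451*√(6 + 0) + 16) = √(-451*√6 + 16) = √(16 - 451*√6)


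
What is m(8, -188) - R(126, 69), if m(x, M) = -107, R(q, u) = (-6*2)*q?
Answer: 1405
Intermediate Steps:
R(q, u) = -12*q
m(8, -188) - R(126, 69) = -107 - (-12)*126 = -107 - 1*(-1512) = -107 + 1512 = 1405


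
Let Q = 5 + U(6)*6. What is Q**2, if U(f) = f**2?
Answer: 48841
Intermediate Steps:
Q = 221 (Q = 5 + 6**2*6 = 5 + 36*6 = 5 + 216 = 221)
Q**2 = 221**2 = 48841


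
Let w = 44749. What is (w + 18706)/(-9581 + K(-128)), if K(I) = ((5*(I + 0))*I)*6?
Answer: 63455/481939 ≈ 0.13167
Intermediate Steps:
K(I) = 30*I² (K(I) = ((5*I)*I)*6 = (5*I²)*6 = 30*I²)
(w + 18706)/(-9581 + K(-128)) = (44749 + 18706)/(-9581 + 30*(-128)²) = 63455/(-9581 + 30*16384) = 63455/(-9581 + 491520) = 63455/481939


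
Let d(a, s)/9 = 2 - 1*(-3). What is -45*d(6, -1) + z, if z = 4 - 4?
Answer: -2025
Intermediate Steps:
z = 0
d(a, s) = 45 (d(a, s) = 9*(2 - 1*(-3)) = 9*(2 + 3) = 9*5 = 45)
-45*d(6, -1) + z = -45*45 + 0 = -2025 + 0 = -2025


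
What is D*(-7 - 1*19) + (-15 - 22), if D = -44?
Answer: 1107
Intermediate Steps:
D*(-7 - 1*19) + (-15 - 22) = -44*(-7 - 1*19) + (-15 - 22) = -44*(-7 - 19) - 37 = -44*(-26) - 37 = 1144 - 37 = 1107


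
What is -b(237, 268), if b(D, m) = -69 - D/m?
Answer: 18729/268 ≈ 69.884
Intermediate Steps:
b(D, m) = -69 - D/m
-b(237, 268) = -(-69 - 1*237/268) = -(-69 - 1*237*1/268) = -(-69 - 237/268) = -1*(-18729/268) = 18729/268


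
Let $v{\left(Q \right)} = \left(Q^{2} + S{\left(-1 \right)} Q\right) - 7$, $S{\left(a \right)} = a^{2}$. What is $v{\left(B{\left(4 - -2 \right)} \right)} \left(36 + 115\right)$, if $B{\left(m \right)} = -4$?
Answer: $755$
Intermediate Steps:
$v{\left(Q \right)} = -7 + Q + Q^{2}$ ($v{\left(Q \right)} = \left(Q^{2} + \left(-1\right)^{2} Q\right) - 7 = \left(Q^{2} + 1 Q\right) - 7 = \left(Q^{2} + Q\right) - 7 = \left(Q + Q^{2}\right) - 7 = -7 + Q + Q^{2}$)
$v{\left(B{\left(4 - -2 \right)} \right)} \left(36 + 115\right) = \left(-7 - 4 + \left(-4\right)^{2}\right) \left(36 + 115\right) = \left(-7 - 4 + 16\right) 151 = 5 \cdot 151 = 755$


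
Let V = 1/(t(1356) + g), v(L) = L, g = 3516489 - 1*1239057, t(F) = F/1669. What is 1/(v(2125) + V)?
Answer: 3801035364/8077200150169 ≈ 0.00047059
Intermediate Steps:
t(F) = F/1669 (t(F) = F*(1/1669) = F/1669)
g = 2277432 (g = 3516489 - 1239057 = 2277432)
V = 1669/3801035364 (V = 1/((1/1669)*1356 + 2277432) = 1/(1356/1669 + 2277432) = 1/(3801035364/1669) = 1669/3801035364 ≈ 4.3909e-7)
1/(v(2125) + V) = 1/(2125 + 1669/3801035364) = 1/(8077200150169/3801035364) = 3801035364/8077200150169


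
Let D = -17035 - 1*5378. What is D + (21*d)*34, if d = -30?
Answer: -43833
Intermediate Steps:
D = -22413 (D = -17035 - 5378 = -22413)
D + (21*d)*34 = -22413 + (21*(-30))*34 = -22413 - 630*34 = -22413 - 21420 = -43833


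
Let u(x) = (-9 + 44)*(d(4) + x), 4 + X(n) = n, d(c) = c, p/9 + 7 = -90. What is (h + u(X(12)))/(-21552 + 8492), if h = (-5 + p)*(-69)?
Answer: -30501/6530 ≈ -4.6709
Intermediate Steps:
p = -873 (p = -63 + 9*(-90) = -63 - 810 = -873)
X(n) = -4 + n
u(x) = 140 + 35*x (u(x) = (-9 + 44)*(4 + x) = 35*(4 + x) = 140 + 35*x)
h = 60582 (h = (-5 - 873)*(-69) = -878*(-69) = 60582)
(h + u(X(12)))/(-21552 + 8492) = (60582 + (140 + 35*(-4 + 12)))/(-21552 + 8492) = (60582 + (140 + 35*8))/(-13060) = (60582 + (140 + 280))*(-1/13060) = (60582 + 420)*(-1/13060) = 61002*(-1/13060) = -30501/6530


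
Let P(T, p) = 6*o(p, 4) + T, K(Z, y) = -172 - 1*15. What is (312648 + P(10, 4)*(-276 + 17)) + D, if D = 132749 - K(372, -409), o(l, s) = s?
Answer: 436778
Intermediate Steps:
K(Z, y) = -187 (K(Z, y) = -172 - 15 = -187)
D = 132936 (D = 132749 - 1*(-187) = 132749 + 187 = 132936)
P(T, p) = 24 + T (P(T, p) = 6*4 + T = 24 + T)
(312648 + P(10, 4)*(-276 + 17)) + D = (312648 + (24 + 10)*(-276 + 17)) + 132936 = (312648 + 34*(-259)) + 132936 = (312648 - 8806) + 132936 = 303842 + 132936 = 436778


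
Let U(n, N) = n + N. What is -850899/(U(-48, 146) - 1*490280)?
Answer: 40519/23342 ≈ 1.7359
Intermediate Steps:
U(n, N) = N + n
-850899/(U(-48, 146) - 1*490280) = -850899/((146 - 48) - 1*490280) = -850899/(98 - 490280) = -850899/(-490182) = -850899*(-1/490182) = 40519/23342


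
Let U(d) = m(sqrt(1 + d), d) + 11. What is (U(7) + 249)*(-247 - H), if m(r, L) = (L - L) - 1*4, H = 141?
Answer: -99328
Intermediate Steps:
m(r, L) = -4 (m(r, L) = 0 - 4 = -4)
U(d) = 7 (U(d) = -4 + 11 = 7)
(U(7) + 249)*(-247 - H) = (7 + 249)*(-247 - 1*141) = 256*(-247 - 141) = 256*(-388) = -99328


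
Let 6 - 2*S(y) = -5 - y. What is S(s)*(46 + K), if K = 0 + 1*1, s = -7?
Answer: 94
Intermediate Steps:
S(y) = 11/2 + y/2 (S(y) = 3 - (-5 - y)/2 = 3 + (5/2 + y/2) = 11/2 + y/2)
K = 1 (K = 0 + 1 = 1)
S(s)*(46 + K) = (11/2 + (½)*(-7))*(46 + 1) = (11/2 - 7/2)*47 = 2*47 = 94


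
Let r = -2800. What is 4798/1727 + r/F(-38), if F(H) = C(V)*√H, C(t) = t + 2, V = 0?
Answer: 4798/1727 + 700*I*√38/19 ≈ 2.7782 + 227.11*I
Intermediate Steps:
C(t) = 2 + t
F(H) = 2*√H (F(H) = (2 + 0)*√H = 2*√H)
4798/1727 + r/F(-38) = 4798/1727 - 2800*(-I*√38/76) = 4798/1727 - (-700)*I*√38/19 = 4798/1727 + 700*I*√38/19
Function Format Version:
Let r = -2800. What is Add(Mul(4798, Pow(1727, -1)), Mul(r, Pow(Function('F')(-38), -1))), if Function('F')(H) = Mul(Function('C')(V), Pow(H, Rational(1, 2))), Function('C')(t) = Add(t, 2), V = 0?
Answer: Add(Rational(4798, 1727), Mul(Rational(700, 19), I, Pow(38, Rational(1, 2)))) ≈ Add(2.7782, Mul(227.11, I))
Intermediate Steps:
Function('C')(t) = Add(2, t)
Function('F')(H) = Mul(2, Pow(H, Rational(1, 2))) (Function('F')(H) = Mul(Add(2, 0), Pow(H, Rational(1, 2))) = Mul(2, Pow(H, Rational(1, 2))))
Add(Mul(4798, Pow(1727, -1)), Mul(r, Pow(Function('F')(-38), -1))) = Add(Mul(4798, Pow(1727, -1)), Mul(-2800, Pow(Mul(2, Pow(-38, Rational(1, 2))), -1))) = Add(Mul(4798, Rational(1, 1727)), Mul(-2800, Pow(Mul(2, Mul(I, Pow(38, Rational(1, 2)))), -1))) = Add(Rational(4798, 1727), Mul(-2800, Pow(Mul(2, I, Pow(38, Rational(1, 2))), -1))) = Add(Rational(4798, 1727), Mul(-2800, Mul(Rational(-1, 76), I, Pow(38, Rational(1, 2))))) = Add(Rational(4798, 1727), Mul(Rational(700, 19), I, Pow(38, Rational(1, 2))))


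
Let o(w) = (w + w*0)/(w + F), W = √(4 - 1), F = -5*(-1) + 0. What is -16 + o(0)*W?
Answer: -16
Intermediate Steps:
F = 5 (F = 5 + 0 = 5)
W = √3 ≈ 1.7320
o(w) = w/(5 + w) (o(w) = (w + w*0)/(w + 5) = (w + 0)/(5 + w) = w/(5 + w))
-16 + o(0)*W = -16 + (0/(5 + 0))*√3 = -16 + (0/5)*√3 = -16 + (0*(⅕))*√3 = -16 + 0*√3 = -16 + 0 = -16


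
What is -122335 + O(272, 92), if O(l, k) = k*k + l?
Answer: -113599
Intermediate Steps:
O(l, k) = l + k² (O(l, k) = k² + l = l + k²)
-122335 + O(272, 92) = -122335 + (272 + 92²) = -122335 + (272 + 8464) = -122335 + 8736 = -113599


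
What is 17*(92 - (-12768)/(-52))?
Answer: -33932/13 ≈ -2610.2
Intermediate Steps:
17*(92 - (-12768)/(-52)) = 17*(92 - (-12768)*(-1)/52) = 17*(92 - 114*28/13) = 17*(92 - 3192/13) = 17*(-1996/13) = -33932/13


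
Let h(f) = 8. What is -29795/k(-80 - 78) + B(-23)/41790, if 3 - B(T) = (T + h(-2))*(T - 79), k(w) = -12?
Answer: 207519121/83580 ≈ 2482.9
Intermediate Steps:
B(T) = 3 - (-79 + T)*(8 + T) (B(T) = 3 - (T + 8)*(T - 79) = 3 - (8 + T)*(-79 + T) = 3 - (-79 + T)*(8 + T))
-29795/k(-80 - 78) + B(-23)/41790 = -29795/(-12) + (635 - 1*(-23)**2 + 71*(-23))/41790 = -29795*(-1/12) + (635 - 1*529 - 1633)*(1/41790) = 29795/12 + (635 - 529 - 1633)*(1/41790) = 29795/12 - 1527*1/41790 = 29795/12 - 509/13930 = 207519121/83580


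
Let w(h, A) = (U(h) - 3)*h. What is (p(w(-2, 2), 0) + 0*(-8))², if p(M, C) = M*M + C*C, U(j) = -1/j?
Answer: 625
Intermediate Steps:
w(h, A) = h*(-3 - 1/h) (w(h, A) = (-1/h - 3)*h = (-3 - 1/h)*h = h*(-3 - 1/h))
p(M, C) = C² + M² (p(M, C) = M² + C² = C² + M²)
(p(w(-2, 2), 0) + 0*(-8))² = ((0² + (-1 - 3*(-2))²) + 0*(-8))² = ((0 + (-1 + 6)²) + 0)² = ((0 + 5²) + 0)² = ((0 + 25) + 0)² = (25 + 0)² = 25² = 625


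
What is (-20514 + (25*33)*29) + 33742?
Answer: 37153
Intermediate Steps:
(-20514 + (25*33)*29) + 33742 = (-20514 + 825*29) + 33742 = (-20514 + 23925) + 33742 = 3411 + 33742 = 37153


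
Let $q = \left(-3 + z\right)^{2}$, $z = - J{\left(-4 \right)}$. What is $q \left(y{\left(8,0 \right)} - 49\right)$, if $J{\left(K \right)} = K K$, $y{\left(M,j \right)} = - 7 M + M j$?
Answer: $-37905$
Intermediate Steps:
$J{\left(K \right)} = K^{2}$
$z = -16$ ($z = - \left(-4\right)^{2} = \left(-1\right) 16 = -16$)
$q = 361$ ($q = \left(-3 - 16\right)^{2} = \left(-19\right)^{2} = 361$)
$q \left(y{\left(8,0 \right)} - 49\right) = 361 \left(8 \left(-7 + 0\right) - 49\right) = 361 \left(8 \left(-7\right) - 49\right) = 361 \left(-56 - 49\right) = 361 \left(-105\right) = -37905$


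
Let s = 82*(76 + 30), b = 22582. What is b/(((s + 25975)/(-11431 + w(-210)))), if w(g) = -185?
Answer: -262312512/34667 ≈ -7566.6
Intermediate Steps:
s = 8692 (s = 82*106 = 8692)
b/(((s + 25975)/(-11431 + w(-210)))) = 22582/(((8692 + 25975)/(-11431 - 185))) = 22582/((34667/(-11616))) = 22582/((34667*(-1/11616))) = 22582/(-34667/11616) = 22582*(-11616/34667) = -262312512/34667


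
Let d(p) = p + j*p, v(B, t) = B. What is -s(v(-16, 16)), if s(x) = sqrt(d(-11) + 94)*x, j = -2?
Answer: 16*sqrt(105) ≈ 163.95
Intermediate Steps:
d(p) = -p (d(p) = p - 2*p = -p)
s(x) = x*sqrt(105) (s(x) = sqrt(-1*(-11) + 94)*x = sqrt(11 + 94)*x = sqrt(105)*x = x*sqrt(105))
-s(v(-16, 16)) = -(-16)*sqrt(105) = 16*sqrt(105)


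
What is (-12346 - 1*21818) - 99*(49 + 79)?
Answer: -46836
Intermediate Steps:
(-12346 - 1*21818) - 99*(49 + 79) = (-12346 - 21818) - 99*128 = -34164 - 12672 = -46836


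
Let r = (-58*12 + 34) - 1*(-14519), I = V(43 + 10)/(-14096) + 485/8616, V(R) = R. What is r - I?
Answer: 210367751455/15181392 ≈ 13857.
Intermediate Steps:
I = 797489/15181392 (I = (43 + 10)/(-14096) + 485/8616 = 53*(-1/14096) + 485*(1/8616) = -53/14096 + 485/8616 = 797489/15181392 ≈ 0.052531)
r = 13857 (r = (-696 + 34) + 14519 = -662 + 14519 = 13857)
r - I = 13857 - 1*797489/15181392 = 13857 - 797489/15181392 = 210367751455/15181392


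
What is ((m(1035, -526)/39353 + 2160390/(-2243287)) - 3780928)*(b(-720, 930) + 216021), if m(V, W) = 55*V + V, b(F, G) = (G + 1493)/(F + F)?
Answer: -2257138889529372928985441/2763550121040 ≈ -8.1675e+11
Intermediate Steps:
b(F, G) = (1493 + G)/(2*F) (b(F, G) = (1493 + G)/((2*F)) = (1493 + G)*(1/(2*F)) = (1493 + G)/(2*F))
m(V, W) = 56*V
((m(1035, -526)/39353 + 2160390/(-2243287)) - 3780928)*(b(-720, 930) + 216021) = (((56*1035)/39353 + 2160390/(-2243287)) - 3780928)*((1/2)*(1493 + 930)/(-720) + 216021) = ((57960*(1/39353) + 2160390*(-1/2243287)) - 3780928)*((1/2)*(-1/720)*2423 + 216021) = ((2520/1711 - 2160390/2243287) - 3780928)*(-2423/1440 + 216021) = (1956655950/3838264057 - 3780928)*(311067817/1440) = -14512198087848946/3838264057*311067817/1440 = -2257138889529372928985441/2763550121040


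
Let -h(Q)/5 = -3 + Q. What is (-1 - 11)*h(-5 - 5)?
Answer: -780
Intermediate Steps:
h(Q) = 15 - 5*Q (h(Q) = -5*(-3 + Q) = 15 - 5*Q)
(-1 - 11)*h(-5 - 5) = (-1 - 11)*(15 - 5*(-5 - 5)) = -12*(15 - 5*(-10)) = -12*(15 + 50) = -12*65 = -780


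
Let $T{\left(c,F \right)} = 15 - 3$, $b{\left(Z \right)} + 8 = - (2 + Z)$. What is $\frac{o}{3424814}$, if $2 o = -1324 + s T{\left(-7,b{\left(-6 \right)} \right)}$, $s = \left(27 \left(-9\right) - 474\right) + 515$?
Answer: $- \frac{937}{1712407} \approx -0.00054718$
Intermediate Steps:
$b{\left(Z \right)} = -10 - Z$ ($b{\left(Z \right)} = -8 - \left(2 + Z\right) = -10 - Z$)
$T{\left(c,F \right)} = 12$
$s = -202$ ($s = \left(-243 - 474\right) + 515 = -717 + 515 = -202$)
$o = -1874$ ($o = \frac{-1324 - 2424}{2} = \frac{1}{2} \left(-3748\right) = -1874$)
$\frac{o}{3424814} = - \frac{1874}{3424814} = \left(-1874\right) \frac{1}{3424814} = - \frac{937}{1712407}$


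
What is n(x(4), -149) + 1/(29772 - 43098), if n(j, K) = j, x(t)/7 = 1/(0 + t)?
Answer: 46639/26652 ≈ 1.7499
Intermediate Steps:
x(t) = 7/t (x(t) = 7/(0 + t) = 7/t)
n(x(4), -149) + 1/(29772 - 43098) = 7/4 + 1/(29772 - 43098) = 7*(¼) + 1/(-13326) = 7/4 - 1/13326 = 46639/26652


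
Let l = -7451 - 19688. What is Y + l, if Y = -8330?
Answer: -35469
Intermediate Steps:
l = -27139
Y + l = -8330 - 27139 = -35469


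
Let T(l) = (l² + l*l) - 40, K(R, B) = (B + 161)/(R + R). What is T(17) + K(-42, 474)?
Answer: 44557/84 ≈ 530.44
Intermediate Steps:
K(R, B) = (161 + B)/(2*R) (K(R, B) = (161 + B)/((2*R)) = (161 + B)*(1/(2*R)) = (161 + B)/(2*R))
T(l) = -40 + 2*l² (T(l) = (l² + l²) - 40 = 2*l² - 40 = -40 + 2*l²)
T(17) + K(-42, 474) = (-40 + 2*17²) + (½)*(161 + 474)/(-42) = (-40 + 2*289) + (½)*(-1/42)*635 = (-40 + 578) - 635/84 = 538 - 635/84 = 44557/84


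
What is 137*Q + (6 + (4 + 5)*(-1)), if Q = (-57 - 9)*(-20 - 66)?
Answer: 777609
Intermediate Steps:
Q = 5676 (Q = -66*(-86) = 5676)
137*Q + (6 + (4 + 5)*(-1)) = 137*5676 + (6 + (4 + 5)*(-1)) = 777612 + (6 + 9*(-1)) = 777612 + (6 - 9) = 777612 - 3 = 777609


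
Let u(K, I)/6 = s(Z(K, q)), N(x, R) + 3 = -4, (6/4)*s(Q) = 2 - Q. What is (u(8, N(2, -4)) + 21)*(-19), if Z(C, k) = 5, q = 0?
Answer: -171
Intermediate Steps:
s(Q) = 4/3 - 2*Q/3 (s(Q) = 2*(2 - Q)/3 = 4/3 - 2*Q/3)
N(x, R) = -7 (N(x, R) = -3 - 4 = -7)
u(K, I) = -12 (u(K, I) = 6*(4/3 - ⅔*5) = 6*(4/3 - 10/3) = 6*(-2) = -12)
(u(8, N(2, -4)) + 21)*(-19) = (-12 + 21)*(-19) = 9*(-19) = -171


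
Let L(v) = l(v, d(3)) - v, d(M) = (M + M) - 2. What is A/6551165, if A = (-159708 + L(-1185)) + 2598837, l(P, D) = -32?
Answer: 2440282/6551165 ≈ 0.37250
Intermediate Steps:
d(M) = -2 + 2*M (d(M) = 2*M - 2 = -2 + 2*M)
L(v) = -32 - v
A = 2440282 (A = (-159708 + (-32 - 1*(-1185))) + 2598837 = (-159708 + (-32 + 1185)) + 2598837 = (-159708 + 1153) + 2598837 = -158555 + 2598837 = 2440282)
A/6551165 = 2440282/6551165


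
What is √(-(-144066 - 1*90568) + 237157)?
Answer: √471791 ≈ 686.87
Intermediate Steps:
√(-(-144066 - 1*90568) + 237157) = √(-(-144066 - 90568) + 237157) = √(-1*(-234634) + 237157) = √(234634 + 237157) = √471791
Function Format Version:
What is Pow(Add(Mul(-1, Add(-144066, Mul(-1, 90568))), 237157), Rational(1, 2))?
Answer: Pow(471791, Rational(1, 2)) ≈ 686.87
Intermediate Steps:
Pow(Add(Mul(-1, Add(-144066, Mul(-1, 90568))), 237157), Rational(1, 2)) = Pow(Add(Mul(-1, Add(-144066, -90568)), 237157), Rational(1, 2)) = Pow(Add(Mul(-1, -234634), 237157), Rational(1, 2)) = Pow(Add(234634, 237157), Rational(1, 2)) = Pow(471791, Rational(1, 2))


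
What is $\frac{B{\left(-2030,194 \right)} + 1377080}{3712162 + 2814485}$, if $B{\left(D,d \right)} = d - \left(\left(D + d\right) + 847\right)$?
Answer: $\frac{459421}{2175549} \approx 0.21117$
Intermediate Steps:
$B{\left(D,d \right)} = -847 - D$ ($B{\left(D,d \right)} = d - \left(847 + D + d\right) = -847 - D$)
$\frac{B{\left(-2030,194 \right)} + 1377080}{3712162 + 2814485} = \frac{\left(-847 - -2030\right) + 1377080}{3712162 + 2814485} = \frac{\left(-847 + 2030\right) + 1377080}{6526647} = \left(1183 + 1377080\right) \frac{1}{6526647} = 1378263 \cdot \frac{1}{6526647} = \frac{459421}{2175549}$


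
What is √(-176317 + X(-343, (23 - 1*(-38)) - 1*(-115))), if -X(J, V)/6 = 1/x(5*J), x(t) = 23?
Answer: I*√93271831/23 ≈ 419.9*I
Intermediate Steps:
X(J, V) = -6/23
√(-176317 + X(-343, (23 - 1*(-38)) - 1*(-115))) = √(-176317 - 6/23) = √(-4055297/23) = I*√93271831/23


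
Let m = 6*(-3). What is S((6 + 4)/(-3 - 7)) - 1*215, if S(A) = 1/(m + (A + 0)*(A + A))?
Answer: -3441/16 ≈ -215.06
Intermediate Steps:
m = -18
S(A) = 1/(-18 + 2*A²) (S(A) = 1/(-18 + (A + 0)*(A + A)) = 1/(-18 + A*(2*A)) = 1/(-18 + 2*A²))
S((6 + 4)/(-3 - 7)) - 1*215 = 1/(2*(-9 + ((6 + 4)/(-3 - 7))²)) - 1*215 = 1/(2*(-9 + (10/(-10))²)) - 215 = 1/(2*(-9 + (10*(-⅒))²)) - 215 = 1/(2*(-9 + (-1)²)) - 215 = 1/(2*(-9 + 1)) - 215 = (½)/(-8) - 215 = (½)*(-⅛) - 215 = -1/16 - 215 = -3441/16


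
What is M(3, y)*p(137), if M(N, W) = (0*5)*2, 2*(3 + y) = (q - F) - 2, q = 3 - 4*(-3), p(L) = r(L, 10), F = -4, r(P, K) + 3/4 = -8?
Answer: 0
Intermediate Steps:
r(P, K) = -35/4 (r(P, K) = -3/4 - 8 = -35/4)
p(L) = -35/4
q = 15 (q = 3 + 12 = 15)
y = 11/2 (y = -3 + ((15 - 1*(-4)) - 2)/2 = -3 + ((15 + 4) - 2)/2 = -3 + (19 - 2)/2 = -3 + (1/2)*17 = -3 + 17/2 = 11/2 ≈ 5.5000)
M(N, W) = 0 (M(N, W) = 0*2 = 0)
M(3, y)*p(137) = 0*(-35/4) = 0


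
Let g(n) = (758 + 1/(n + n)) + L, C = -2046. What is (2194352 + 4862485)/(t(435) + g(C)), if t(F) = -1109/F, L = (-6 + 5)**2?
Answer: 4187103665580/448832239 ≈ 9328.9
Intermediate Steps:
L = 1 (L = (-1)**2 = 1)
g(n) = 759 + 1/(2*n) (g(n) = (758 + 1/(n + n)) + 1 = (758 + 1/(2*n)) + 1 = 759 + 1/(2*n))
(2194352 + 4862485)/(t(435) + g(C)) = (2194352 + 4862485)/(-1109/435 + (759 + (1/2)/(-2046))) = 7056837/(-1109*1/435 + (759 + (1/2)*(-1/2046))) = 7056837/(-1109/435 + (759 - 1/4092)) = 7056837/(-1109/435 + 3105827/4092) = 7056837/(448832239/593340) = 7056837*(593340/448832239) = 4187103665580/448832239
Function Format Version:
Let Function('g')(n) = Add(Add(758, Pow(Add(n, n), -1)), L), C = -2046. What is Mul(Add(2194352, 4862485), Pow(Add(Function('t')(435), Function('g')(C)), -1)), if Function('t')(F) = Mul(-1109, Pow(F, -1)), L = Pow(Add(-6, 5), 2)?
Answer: Rational(4187103665580, 448832239) ≈ 9328.9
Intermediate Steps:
L = 1 (L = Pow(-1, 2) = 1)
Function('g')(n) = Add(759, Mul(Rational(1, 2), Pow(n, -1))) (Function('g')(n) = Add(Add(758, Pow(Add(n, n), -1)), 1) = Add(Add(758, Pow(Mul(2, n), -1)), 1) = Add(Add(758, Mul(Rational(1, 2), Pow(n, -1))), 1) = Add(759, Mul(Rational(1, 2), Pow(n, -1))))
Mul(Add(2194352, 4862485), Pow(Add(Function('t')(435), Function('g')(C)), -1)) = Mul(Add(2194352, 4862485), Pow(Add(Mul(-1109, Pow(435, -1)), Add(759, Mul(Rational(1, 2), Pow(-2046, -1)))), -1)) = Mul(7056837, Pow(Add(Mul(-1109, Rational(1, 435)), Add(759, Mul(Rational(1, 2), Rational(-1, 2046)))), -1)) = Mul(7056837, Pow(Add(Rational(-1109, 435), Add(759, Rational(-1, 4092))), -1)) = Mul(7056837, Pow(Add(Rational(-1109, 435), Rational(3105827, 4092)), -1)) = Mul(7056837, Pow(Rational(448832239, 593340), -1)) = Mul(7056837, Rational(593340, 448832239)) = Rational(4187103665580, 448832239)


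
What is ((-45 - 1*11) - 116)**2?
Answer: 29584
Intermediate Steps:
((-45 - 1*11) - 116)**2 = ((-45 - 11) - 116)**2 = (-56 - 116)**2 = (-172)**2 = 29584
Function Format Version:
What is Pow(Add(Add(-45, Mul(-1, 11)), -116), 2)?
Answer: 29584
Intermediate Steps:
Pow(Add(Add(-45, Mul(-1, 11)), -116), 2) = Pow(Add(Add(-45, -11), -116), 2) = Pow(Add(-56, -116), 2) = Pow(-172, 2) = 29584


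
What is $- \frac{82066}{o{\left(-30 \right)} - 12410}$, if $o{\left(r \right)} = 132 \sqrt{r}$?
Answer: $\frac{50921953}{7726541} + \frac{2708178 i \sqrt{30}}{38632705} \approx 6.5905 + 0.38396 i$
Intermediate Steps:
$- \frac{82066}{o{\left(-30 \right)} - 12410} = - \frac{82066}{132 \sqrt{-30} - 12410} = - \frac{82066}{132 i \sqrt{30} - 12410} = - \frac{82066}{-12410 + 132 i \sqrt{30}}$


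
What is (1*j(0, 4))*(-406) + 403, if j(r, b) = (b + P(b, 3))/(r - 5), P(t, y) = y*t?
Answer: 8511/5 ≈ 1702.2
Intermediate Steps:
P(t, y) = t*y
j(r, b) = 4*b/(-5 + r) (j(r, b) = (b + b*3)/(r - 5) = (b + 3*b)/(-5 + r) = (4*b)/(-5 + r) = 4*b/(-5 + r))
(1*j(0, 4))*(-406) + 403 = (1*(4*4/(-5 + 0)))*(-406) + 403 = (1*(4*4/(-5)))*(-406) + 403 = (1*(4*4*(-⅕)))*(-406) + 403 = (1*(-16/5))*(-406) + 403 = -16/5*(-406) + 403 = 6496/5 + 403 = 8511/5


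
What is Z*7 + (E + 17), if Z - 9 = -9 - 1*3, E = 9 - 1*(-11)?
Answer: 16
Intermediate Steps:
E = 20 (E = 9 + 11 = 20)
Z = -3 (Z = 9 + (-9 - 1*3) = 9 + (-9 - 3) = 9 - 12 = -3)
Z*7 + (E + 17) = -3*7 + (20 + 17) = -21 + 37 = 16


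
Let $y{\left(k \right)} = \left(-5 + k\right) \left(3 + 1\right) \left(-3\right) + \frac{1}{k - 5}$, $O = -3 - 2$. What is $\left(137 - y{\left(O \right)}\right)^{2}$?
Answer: $\frac{29241}{100} \approx 292.41$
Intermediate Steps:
$O = -5$ ($O = -3 - 2 = -5$)
$y{\left(k \right)} = 60 + \frac{1}{-5 + k} - 12 k$ ($y{\left(k \right)} = \left(-5 + k\right) 4 \left(-3\right) + \frac{1}{-5 + k} = \left(-20 + 4 k\right) \left(-3\right) + \frac{1}{-5 + k} = \left(60 - 12 k\right) + \frac{1}{-5 + k} = 60 + \frac{1}{-5 + k} - 12 k$)
$\left(137 - y{\left(O \right)}\right)^{2} = \left(137 - \frac{-299 - 12 \left(-5\right)^{2} + 120 \left(-5\right)}{-5 - 5}\right)^{2} = \left(137 - \frac{-299 - 300 - 600}{-10}\right)^{2} = \left(137 - - \frac{-299 - 300 - 600}{10}\right)^{2} = \left(137 - \left(- \frac{1}{10}\right) \left(-1199\right)\right)^{2} = \left(137 - \frac{1199}{10}\right)^{2} = \left(\frac{171}{10}\right)^{2} = \frac{29241}{100}$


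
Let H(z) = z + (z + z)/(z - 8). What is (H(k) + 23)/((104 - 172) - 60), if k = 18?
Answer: -223/640 ≈ -0.34844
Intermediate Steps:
H(z) = z + 2*z/(-8 + z) (H(z) = z + (2*z)/(-8 + z) = z + 2*z/(-8 + z))
(H(k) + 23)/((104 - 172) - 60) = (18*(-6 + 18)/(-8 + 18) + 23)/((104 - 172) - 60) = (18*12/10 + 23)/(-68 - 60) = (18*(⅒)*12 + 23)/(-128) = (108/5 + 23)*(-1/128) = (223/5)*(-1/128) = -223/640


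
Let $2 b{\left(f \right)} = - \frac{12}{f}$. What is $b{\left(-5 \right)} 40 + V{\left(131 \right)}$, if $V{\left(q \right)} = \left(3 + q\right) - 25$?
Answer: $157$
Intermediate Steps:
$b{\left(f \right)} = - \frac{6}{f}$ ($b{\left(f \right)} = \frac{\left(-12\right) \frac{1}{f}}{2} = - \frac{6}{f}$)
$V{\left(q \right)} = -22 + q$
$b{\left(-5 \right)} 40 + V{\left(131 \right)} = - \frac{6}{-5} \cdot 40 + \left(-22 + 131\right) = \left(-6\right) \left(- \frac{1}{5}\right) 40 + 109 = \frac{6}{5} \cdot 40 + 109 = 48 + 109 = 157$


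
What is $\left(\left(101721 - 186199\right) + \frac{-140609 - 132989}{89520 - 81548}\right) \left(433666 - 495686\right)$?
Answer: $\frac{10446217978070}{1993} \approx 5.2415 \cdot 10^{9}$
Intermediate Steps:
$\left(\left(101721 - 186199\right) + \frac{-140609 - 132989}{89520 - 81548}\right) \left(433666 - 495686\right) = \left(\left(101721 - 186199\right) - \frac{273598}{7972}\right) \left(-62020\right) = \left(-84478 - \frac{136799}{3986}\right) \left(-62020\right) = \left(- \frac{336866107}{3986}\right) \left(-62020\right) = \frac{10446217978070}{1993}$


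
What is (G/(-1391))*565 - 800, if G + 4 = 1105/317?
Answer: -352665505/440947 ≈ -799.79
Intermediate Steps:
G = -163/317 (G = -4 + 1105/317 = -163/317 ≈ -0.51420)
(G/(-1391))*565 - 800 = -163/317/(-1391)*565 - 800 = -163/317*(-1/1391)*565 - 800 = (163/440947)*565 - 800 = 92095/440947 - 800 = -352665505/440947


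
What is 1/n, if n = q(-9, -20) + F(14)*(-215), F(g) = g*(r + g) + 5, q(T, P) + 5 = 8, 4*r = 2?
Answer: -1/44717 ≈ -2.2363e-5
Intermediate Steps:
r = ½ (r = (¼)*2 = ½ ≈ 0.50000)
q(T, P) = 3 (q(T, P) = -5 + 8 = 3)
F(g) = 5 + g*(½ + g) (F(g) = g*(½ + g) + 5 = 5 + g*(½ + g))
n = -44717 (n = 3 + (5 + 14² + (½)*14)*(-215) = 3 + (5 + 196 + 7)*(-215) = 3 + 208*(-215) = 3 - 44720 = -44717)
1/n = 1/(-44717) = -1/44717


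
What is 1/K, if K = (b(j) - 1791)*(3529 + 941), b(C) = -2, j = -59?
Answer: -1/8014710 ≈ -1.2477e-7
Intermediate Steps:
K = -8014710 (K = (-2 - 1791)*(3529 + 941) = -1793*4470 = -8014710)
1/K = 1/(-8014710) = -1/8014710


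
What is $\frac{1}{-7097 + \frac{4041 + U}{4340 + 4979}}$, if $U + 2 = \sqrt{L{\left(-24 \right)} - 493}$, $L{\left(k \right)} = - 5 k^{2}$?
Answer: $- \frac{616292532376}{4373560991476589} - \frac{9319 i \sqrt{3373}}{4373560991476589} \approx -0.00014091 - 1.2375 \cdot 10^{-10} i$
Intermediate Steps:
$U = -2 + i \sqrt{3373}$ ($U = -2 + \sqrt{- 5 \left(-24\right)^{2} - 493} = -2 + \sqrt{\left(-5\right) 576 - 493} = -2 + \sqrt{-2880 - 493} = -2 + \sqrt{-3373} = -2 + i \sqrt{3373} \approx -2.0 + 58.078 i$)
$\frac{1}{-7097 + \frac{4041 + U}{4340 + 4979}} = \frac{1}{-7097 + \frac{4041 - \left(2 - i \sqrt{3373}\right)}{4340 + 4979}} = \frac{1}{-7097 + \frac{4039 + i \sqrt{3373}}{9319}} = \frac{1}{-7097 + \left(4039 + i \sqrt{3373}\right) \frac{1}{9319}} = \frac{1}{-7097 + \left(\frac{4039}{9319} + \frac{i \sqrt{3373}}{9319}\right)} = \frac{1}{- \frac{66132904}{9319} + \frac{i \sqrt{3373}}{9319}}$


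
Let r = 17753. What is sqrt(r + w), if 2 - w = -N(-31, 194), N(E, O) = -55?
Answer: 10*sqrt(177) ≈ 133.04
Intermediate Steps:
w = -53 (w = 2 - (-1)*(-55) = 2 - 1*55 = 2 - 55 = -53)
sqrt(r + w) = sqrt(17753 - 53) = sqrt(17700) = 10*sqrt(177)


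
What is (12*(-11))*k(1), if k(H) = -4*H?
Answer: 528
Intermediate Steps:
(12*(-11))*k(1) = (12*(-11))*(-4*1) = -132*(-4) = 528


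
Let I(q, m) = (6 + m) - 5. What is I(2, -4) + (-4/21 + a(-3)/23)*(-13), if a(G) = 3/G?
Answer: 20/483 ≈ 0.041408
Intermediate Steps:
I(q, m) = 1 + m
I(2, -4) + (-4/21 + a(-3)/23)*(-13) = (1 - 4) + (-4/21 + (3/(-3))/23)*(-13) = -3 + (-4*1/21 + (3*(-1/3))*(1/23))*(-13) = -3 + (-4/21 - 1*1/23)*(-13) = -3 + (-4/21 - 1/23)*(-13) = -3 - 113/483*(-13) = -3 + 1469/483 = 20/483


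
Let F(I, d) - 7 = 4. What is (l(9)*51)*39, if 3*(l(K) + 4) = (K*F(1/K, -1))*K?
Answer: 582777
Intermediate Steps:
F(I, d) = 11 (F(I, d) = 7 + 4 = 11)
l(K) = -4 + 11*K²/3 (l(K) = -4 + ((K*11)*K)/3 = -4 + ((11*K)*K)/3 = -4 + (11*K²)/3 = -4 + 11*K²/3)
(l(9)*51)*39 = ((-4 + (11/3)*9²)*51)*39 = ((-4 + (11/3)*81)*51)*39 = ((-4 + 297)*51)*39 = (293*51)*39 = 14943*39 = 582777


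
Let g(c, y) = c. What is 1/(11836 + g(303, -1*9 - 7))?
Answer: 1/12139 ≈ 8.2379e-5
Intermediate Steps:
1/(11836 + g(303, -1*9 - 7)) = 1/(11836 + 303) = 1/12139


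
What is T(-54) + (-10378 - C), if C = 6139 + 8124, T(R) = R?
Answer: -24695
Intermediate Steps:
C = 14263
T(-54) + (-10378 - C) = -54 + (-10378 - 1*14263) = -54 + (-10378 - 14263) = -54 - 24641 = -24695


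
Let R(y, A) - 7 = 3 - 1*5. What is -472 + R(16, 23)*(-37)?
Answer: -657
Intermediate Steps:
R(y, A) = 5 (R(y, A) = 7 + (3 - 1*5) = 7 + (3 - 5) = 7 - 2 = 5)
-472 + R(16, 23)*(-37) = -472 + 5*(-37) = -472 - 185 = -657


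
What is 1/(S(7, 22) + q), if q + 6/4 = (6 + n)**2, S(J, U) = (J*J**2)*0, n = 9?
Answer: 2/447 ≈ 0.0044743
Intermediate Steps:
S(J, U) = 0 (S(J, U) = J**3*0 = 0)
q = 447/2 (q = -3/2 + (6 + 9)**2 = -3/2 + 15**2 = -3/2 + 225 = 447/2 ≈ 223.50)
1/(S(7, 22) + q) = 1/(0 + 447/2) = 1/(447/2) = 2/447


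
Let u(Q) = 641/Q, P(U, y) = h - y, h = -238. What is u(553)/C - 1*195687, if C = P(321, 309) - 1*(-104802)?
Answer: -11281945545664/57653015 ≈ -1.9569e+5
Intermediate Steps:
P(U, y) = -238 - y
C = 104255 (C = (-238 - 1*309) - 1*(-104802) = (-238 - 309) + 104802 = -547 + 104802 = 104255)
u(553)/C - 1*195687 = (641/553)/104255 - 1*195687 = (641*(1/553))*(1/104255) - 195687 = (641/553)*(1/104255) - 195687 = 641/57653015 - 195687 = -11281945545664/57653015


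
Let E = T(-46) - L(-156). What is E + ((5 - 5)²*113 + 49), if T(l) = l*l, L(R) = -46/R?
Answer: 168847/78 ≈ 2164.7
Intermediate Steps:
T(l) = l²
E = 165025/78 (E = (-46)² - (-46)/(-156) = 2116 - (-46)*(-1)/156 = 2116 - 1*23/78 = 2116 - 23/78 = 165025/78 ≈ 2115.7)
E + ((5 - 5)²*113 + 49) = 165025/78 + ((5 - 5)²*113 + 49) = 165025/78 + (0²*113 + 49) = 165025/78 + (0*113 + 49) = 165025/78 + (0 + 49) = 165025/78 + 49 = 168847/78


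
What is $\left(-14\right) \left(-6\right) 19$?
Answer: $1596$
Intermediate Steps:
$\left(-14\right) \left(-6\right) 19 = 84 \cdot 19 = 1596$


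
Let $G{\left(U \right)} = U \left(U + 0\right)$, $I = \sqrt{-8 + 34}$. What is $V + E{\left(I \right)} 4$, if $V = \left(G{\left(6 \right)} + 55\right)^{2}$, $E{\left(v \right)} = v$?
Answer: $8281 + 4 \sqrt{26} \approx 8301.4$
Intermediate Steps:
$I = \sqrt{26} \approx 5.099$
$G{\left(U \right)} = U^{2}$ ($G{\left(U \right)} = U U = U^{2}$)
$V = 8281$ ($V = \left(6^{2} + 55\right)^{2} = \left(36 + 55\right)^{2} = 91^{2} = 8281$)
$V + E{\left(I \right)} 4 = 8281 + \sqrt{26} \cdot 4 = 8281 + 4 \sqrt{26}$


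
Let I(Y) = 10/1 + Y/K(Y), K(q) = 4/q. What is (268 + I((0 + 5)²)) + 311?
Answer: 2981/4 ≈ 745.25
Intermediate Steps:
I(Y) = 10 + Y²/4 (I(Y) = 10/1 + Y/((4/Y)) = 10*1 + Y*(Y/4) = 10 + Y²/4)
(268 + I((0 + 5)²)) + 311 = (268 + (10 + ((0 + 5)²)²/4)) + 311 = (268 + (10 + (5²)²/4)) + 311 = (268 + (10 + (¼)*25²)) + 311 = (268 + (10 + (¼)*625)) + 311 = (268 + (10 + 625/4)) + 311 = (268 + 665/4) + 311 = 1737/4 + 311 = 2981/4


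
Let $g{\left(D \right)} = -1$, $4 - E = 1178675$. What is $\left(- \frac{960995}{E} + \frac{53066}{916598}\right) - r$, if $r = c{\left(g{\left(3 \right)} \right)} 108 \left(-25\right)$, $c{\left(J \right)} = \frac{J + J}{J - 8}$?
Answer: $\frac{324581941102548}{540183740629} \approx 600.87$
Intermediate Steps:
$E = -1178671$ ($E = 4 - 1178675 = -1178671$)
$c{\left(J \right)} = \frac{2 J}{-8 + J}$
$r = -600$ ($r = 2 \left(-1\right) \frac{1}{-8 - 1} \cdot 108 \left(-25\right) = 2 \left(-1\right) \frac{1}{-9} \cdot 108 \left(-25\right) = 2 \left(-1\right) \left(- \frac{1}{9}\right) 108 \left(-25\right) = \frac{2}{9} \cdot 108 \left(-25\right) = 24 \left(-25\right) = -600$)
$\left(- \frac{960995}{E} + \frac{53066}{916598}\right) - r = \left(- \frac{960995}{-1178671} + \frac{53066}{916598}\right) - -600 = \left(\left(-960995\right) \left(- \frac{1}{1178671}\right) + 53066 \cdot \frac{1}{916598}\right) + 600 = \left(\frac{960995}{1178671} + \frac{26533}{458299}\right) + 600 = \frac{471696725148}{540183740629} + 600 = \frac{324581941102548}{540183740629}$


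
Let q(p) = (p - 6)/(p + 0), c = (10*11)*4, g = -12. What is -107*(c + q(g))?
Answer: -94481/2 ≈ -47241.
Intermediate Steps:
c = 440 (c = 110*4 = 440)
q(p) = (-6 + p)/p
-107*(c + q(g)) = -107*(440 + (-6 - 12)/(-12)) = -107*(440 - 1/12*(-18)) = -107*(440 + 3/2) = -107*883/2 = -94481/2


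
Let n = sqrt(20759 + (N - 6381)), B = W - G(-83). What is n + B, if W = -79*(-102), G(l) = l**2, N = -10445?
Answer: 1169 + 3*sqrt(437) ≈ 1231.7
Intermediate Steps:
W = 8058
B = 1169 (B = 8058 - 1*(-83)**2 = 8058 - 1*6889 = 8058 - 6889 = 1169)
n = 3*sqrt(437) (n = sqrt(20759 + (-10445 - 6381)) = sqrt(20759 - 16826) = sqrt(3933) = 3*sqrt(437) ≈ 62.714)
n + B = 3*sqrt(437) + 1169 = 1169 + 3*sqrt(437)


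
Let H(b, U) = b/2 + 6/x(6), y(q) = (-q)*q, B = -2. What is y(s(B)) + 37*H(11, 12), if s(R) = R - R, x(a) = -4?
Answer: 148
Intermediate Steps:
s(R) = 0
y(q) = -q²
H(b, U) = -3/2 + b/2 (H(b, U) = b/2 + 6/(-4) = b*(½) + 6*(-¼) = b/2 - 3/2 = -3/2 + b/2)
y(s(B)) + 37*H(11, 12) = -1*0² + 37*(-3/2 + (½)*11) = -1*0 + 37*(-3/2 + 11/2) = 0 + 37*4 = 0 + 148 = 148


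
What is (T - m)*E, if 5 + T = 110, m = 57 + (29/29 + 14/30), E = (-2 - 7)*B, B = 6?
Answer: -12564/5 ≈ -2512.8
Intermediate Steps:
E = -54 (E = (-2 - 7)*6 = -9*6 = -54)
m = 877/15 (m = 57 + (29*(1/29) + 14*(1/30)) = 57 + (1 + 7/15) = 57 + 22/15 = 877/15 ≈ 58.467)
T = 105 (T = -5 + 110 = 105)
(T - m)*E = (105 - 1*877/15)*(-54) = (105 - 877/15)*(-54) = (698/15)*(-54) = -12564/5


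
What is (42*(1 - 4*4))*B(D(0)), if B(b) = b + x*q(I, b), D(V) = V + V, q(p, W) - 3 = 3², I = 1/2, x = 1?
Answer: -7560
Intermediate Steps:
I = ½ ≈ 0.50000
q(p, W) = 12 (q(p, W) = 3 + 3² = 3 + 9 = 12)
D(V) = 2*V
B(b) = 12 + b (B(b) = b + 1*12 = b + 12 = 12 + b)
(42*(1 - 4*4))*B(D(0)) = (42*(1 - 4*4))*(12 + 2*0) = (42*(1 - 16))*(12 + 0) = (42*(-15))*12 = -630*12 = -7560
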